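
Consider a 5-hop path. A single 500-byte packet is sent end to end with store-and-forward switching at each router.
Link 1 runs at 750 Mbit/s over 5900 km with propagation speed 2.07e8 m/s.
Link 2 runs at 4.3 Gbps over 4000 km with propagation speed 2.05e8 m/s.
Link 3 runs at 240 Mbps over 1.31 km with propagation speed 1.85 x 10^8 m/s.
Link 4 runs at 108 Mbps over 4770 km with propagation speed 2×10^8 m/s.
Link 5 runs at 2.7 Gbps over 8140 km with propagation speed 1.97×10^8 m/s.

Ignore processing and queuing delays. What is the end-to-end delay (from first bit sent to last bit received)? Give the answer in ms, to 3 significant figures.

L = 500 × 8 = 4000 bits.
Transmission delays (L/R per hop): 0.00533333, 0.000930233, 0.0166667, 0.037037, 0.00148148 ms; sum = 0.0614488 ms.
Propagation delays (d/s per hop): 28.5024, 19.5122, 0.00708108, 23.85, 41.3198 ms; sum = 113.191 ms.
End-to-end = 113 ms.

113 ms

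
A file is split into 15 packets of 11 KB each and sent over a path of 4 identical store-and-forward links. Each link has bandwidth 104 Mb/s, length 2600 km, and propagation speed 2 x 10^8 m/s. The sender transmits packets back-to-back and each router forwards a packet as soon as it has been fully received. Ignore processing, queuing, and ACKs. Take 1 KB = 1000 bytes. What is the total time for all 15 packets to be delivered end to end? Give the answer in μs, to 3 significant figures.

67200 μs

Per-hop transmission t_tx = L/R = 88000/104000000 = 846.154 μs.
Per-hop propagation t_prop = 2600000/200000000 = 13000 μs.
Pipeline fill: first packet needs 4·t_tx to clear all hops; remaining 14 packets each add one t_tx.
Total = (4+15-1)·t_tx + 4·t_prop = 18·846.154 + 4·13000 = 67200 μs.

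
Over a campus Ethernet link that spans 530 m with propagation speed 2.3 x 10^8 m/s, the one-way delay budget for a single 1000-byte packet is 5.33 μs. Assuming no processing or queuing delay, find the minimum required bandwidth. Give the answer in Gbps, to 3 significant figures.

L = 8000 bits.
Propagation delay = 530 / 2.3e+08 = 2.30435 μs.
Transmission budget = 5.33 − 2.30435 = 3.02565 μs.
R ≥ L / t_tx = 8000 bits / 3.02565e-06 s = 2.64 Gbps.

2.64 Gbps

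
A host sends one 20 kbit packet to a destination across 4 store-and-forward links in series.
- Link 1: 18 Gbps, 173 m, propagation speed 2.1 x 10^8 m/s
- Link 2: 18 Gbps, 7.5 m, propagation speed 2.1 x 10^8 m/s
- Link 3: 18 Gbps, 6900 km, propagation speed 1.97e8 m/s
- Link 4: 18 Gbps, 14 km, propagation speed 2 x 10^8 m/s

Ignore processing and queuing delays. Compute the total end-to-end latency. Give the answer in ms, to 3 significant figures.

L = 20000 bits.
Transmission delay per hop = L/R = 20000/18000000000 = 0.00111111 ms; 4 hops → 0.00444444 ms.
Propagation delays (d/s per hop): 0.00082381, 3.57143e-05, 35.0254, 0.07 ms; sum = 35.0962 ms.
End-to-end = 35.1 ms.

35.1 ms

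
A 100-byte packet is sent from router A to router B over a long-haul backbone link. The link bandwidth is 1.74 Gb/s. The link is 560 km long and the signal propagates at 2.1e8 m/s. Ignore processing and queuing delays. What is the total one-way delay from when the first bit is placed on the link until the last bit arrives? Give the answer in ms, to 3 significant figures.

L = 100 × 8 = 800 bits.
Transmission delay = L/R = 800 / 1740000000 = 0.00045977 ms.
Propagation delay = d/s = 560000 m / 210000000 m/s = 2.66667 ms.
Total = 2.67 ms.

2.67 ms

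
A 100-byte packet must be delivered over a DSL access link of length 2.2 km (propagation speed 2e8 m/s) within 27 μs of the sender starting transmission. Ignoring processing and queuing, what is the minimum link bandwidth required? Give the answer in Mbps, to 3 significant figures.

L = 800 bits.
Propagation delay = 2200 / 200000000 = 11 μs.
Transmission budget = 27 − 11 = 16 μs.
R ≥ L / t_tx = 800 bits / 1.6e-05 s = 50.0 Mbps.

50.0 Mbps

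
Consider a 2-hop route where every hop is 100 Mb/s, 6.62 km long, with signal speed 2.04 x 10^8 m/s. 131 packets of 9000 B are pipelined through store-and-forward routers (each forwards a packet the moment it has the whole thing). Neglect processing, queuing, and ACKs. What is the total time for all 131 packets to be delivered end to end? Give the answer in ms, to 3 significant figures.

Per-hop transmission t_tx = L/R = 72000/100000000 = 0.72 ms.
Per-hop propagation t_prop = 6620/204000000 = 0.032451 ms.
Pipeline fill: first packet needs 2·t_tx to clear all hops; remaining 130 packets each add one t_tx.
Total = (2+131-1)·t_tx + 2·t_prop = 132·0.72 + 2·0.032451 = 95.1 ms.

95.1 ms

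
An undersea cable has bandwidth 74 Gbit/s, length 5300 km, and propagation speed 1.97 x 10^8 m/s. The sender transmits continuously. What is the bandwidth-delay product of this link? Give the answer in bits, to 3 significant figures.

Propagation delay = 5300000 / 197000000 = 0.0269036 s.
BDP = R × t_prop = 74000000000 × 0.0269036 = 1990860000 bits.

1990000000 bits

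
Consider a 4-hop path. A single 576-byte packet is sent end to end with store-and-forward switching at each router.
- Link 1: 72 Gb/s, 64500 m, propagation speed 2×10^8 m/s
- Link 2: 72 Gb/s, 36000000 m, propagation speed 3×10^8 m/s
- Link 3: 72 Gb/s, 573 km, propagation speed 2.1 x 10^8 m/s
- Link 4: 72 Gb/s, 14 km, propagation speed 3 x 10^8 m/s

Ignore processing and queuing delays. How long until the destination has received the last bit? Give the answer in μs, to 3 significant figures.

123000 μs

L = 576 × 8 = 4608 bits.
Transmission delay per hop = L/R = 4608/72000000000 = 0.064 μs; 4 hops → 0.256 μs.
Propagation delays (d/s per hop): 322.5, 120000, 2728.57, 46.6667 μs; sum = 123098 μs.
End-to-end = 123000 μs.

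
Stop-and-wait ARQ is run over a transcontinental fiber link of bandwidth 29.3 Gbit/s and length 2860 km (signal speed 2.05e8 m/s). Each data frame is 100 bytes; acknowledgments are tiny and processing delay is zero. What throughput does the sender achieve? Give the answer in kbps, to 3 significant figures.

t_tx = L/R = 800/29300000000 = 2.73038e-08 s.
t_prop = 2860000/2.05e+08 = 0.0139512 s; RTT = 0.0279024 s.
Cycle = t_tx + RTT = 0.0279025 s.
Throughput = L / cycle = 800 / 0.0279025 = 28.7 kbps.

28.7 kbps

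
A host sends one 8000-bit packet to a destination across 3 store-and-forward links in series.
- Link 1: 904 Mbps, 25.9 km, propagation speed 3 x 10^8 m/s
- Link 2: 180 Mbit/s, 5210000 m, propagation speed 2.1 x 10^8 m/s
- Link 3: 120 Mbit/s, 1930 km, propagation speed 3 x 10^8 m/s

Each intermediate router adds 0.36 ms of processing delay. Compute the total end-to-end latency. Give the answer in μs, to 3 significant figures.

32200 μs

Transmission delays (L/R per hop): 8.84956, 44.4444, 66.6667 μs; sum = 119.961 μs.
Propagation delays (d/s per hop): 86.3333, 24809.5, 6433.33 μs; sum = 31329.2 μs.
Processing at 2 router(s): 2 × 0.36 ms = 720 μs.
End-to-end = 32200 μs.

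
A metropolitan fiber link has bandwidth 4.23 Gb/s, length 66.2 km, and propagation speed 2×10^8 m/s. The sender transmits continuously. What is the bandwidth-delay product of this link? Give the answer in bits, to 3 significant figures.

1400000 bits

Propagation delay = 66200 / 200000000 = 0.000331 s.
BDP = R × t_prop = 4.23e+09 × 0.000331 = 1400130 bits.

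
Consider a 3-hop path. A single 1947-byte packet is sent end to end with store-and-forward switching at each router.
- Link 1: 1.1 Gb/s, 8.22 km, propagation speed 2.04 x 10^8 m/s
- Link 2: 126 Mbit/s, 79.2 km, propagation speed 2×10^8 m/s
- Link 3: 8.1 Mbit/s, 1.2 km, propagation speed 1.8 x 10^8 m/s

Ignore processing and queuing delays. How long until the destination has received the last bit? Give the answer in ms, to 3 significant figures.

L = 1947 × 8 = 15576 bits.
Transmission delays (L/R per hop): 0.01416, 0.123619, 1.92296 ms; sum = 2.06074 ms.
Propagation delays (d/s per hop): 0.0402941, 0.396, 0.00666667 ms; sum = 0.442961 ms.
End-to-end = 2.50 ms.

2.50 ms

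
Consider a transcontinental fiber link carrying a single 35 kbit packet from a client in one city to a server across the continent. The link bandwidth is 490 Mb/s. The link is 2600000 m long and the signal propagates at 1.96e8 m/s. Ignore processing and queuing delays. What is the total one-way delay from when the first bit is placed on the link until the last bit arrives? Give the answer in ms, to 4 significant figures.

L = 35000 bits.
Transmission delay = L/R = 35000 / 490000000 = 0.0714286 ms.
Propagation delay = d/s = 2600000 m / 196000000 m/s = 13.2653 ms.
Total = 13.34 ms.

13.34 ms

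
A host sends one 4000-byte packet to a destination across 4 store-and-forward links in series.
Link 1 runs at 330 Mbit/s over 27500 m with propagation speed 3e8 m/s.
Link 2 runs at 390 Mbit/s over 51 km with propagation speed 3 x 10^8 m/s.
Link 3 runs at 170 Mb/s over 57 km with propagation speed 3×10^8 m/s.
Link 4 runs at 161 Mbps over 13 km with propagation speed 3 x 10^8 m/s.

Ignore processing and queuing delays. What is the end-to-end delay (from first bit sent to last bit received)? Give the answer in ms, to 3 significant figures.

L = 4000 × 8 = 32000 bits.
Transmission delays (L/R per hop): 0.0969697, 0.0820513, 0.188235, 0.198758 ms; sum = 0.566014 ms.
Propagation delays (d/s per hop): 0.0916667, 0.17, 0.19, 0.0433333 ms; sum = 0.495 ms.
End-to-end = 1.06 ms.

1.06 ms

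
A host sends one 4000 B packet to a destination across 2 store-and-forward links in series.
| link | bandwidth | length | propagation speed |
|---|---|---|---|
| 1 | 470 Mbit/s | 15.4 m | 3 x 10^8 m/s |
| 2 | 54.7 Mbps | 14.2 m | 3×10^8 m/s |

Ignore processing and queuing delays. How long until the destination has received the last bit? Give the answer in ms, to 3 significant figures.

L = 4000 × 8 = 32000 bits.
Transmission delays (L/R per hop): 0.0680851, 0.585009 ms; sum = 0.653094 ms.
Propagation delays (d/s per hop): 5.13333e-05, 4.73333e-05 ms; sum = 9.86667e-05 ms.
End-to-end = 0.653 ms.

0.653 ms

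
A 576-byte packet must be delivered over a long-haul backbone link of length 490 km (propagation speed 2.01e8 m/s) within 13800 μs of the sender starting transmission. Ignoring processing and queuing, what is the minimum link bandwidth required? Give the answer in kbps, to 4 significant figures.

405.6 kbps

L = 4608 bits.
Propagation delay = 490000 / 2.01e+08 = 2437.81 μs.
Transmission budget = 13800 − 2437.81 = 11362.2 μs.
R ≥ L / t_tx = 4608 bits / 0.0113622 s = 405.6 kbps.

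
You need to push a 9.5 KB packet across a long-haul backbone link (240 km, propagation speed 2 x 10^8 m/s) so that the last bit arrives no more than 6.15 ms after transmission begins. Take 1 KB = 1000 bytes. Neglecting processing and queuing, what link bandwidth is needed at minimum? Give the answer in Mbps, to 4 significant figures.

15.35 Mbps

L = 76000 bits.
Propagation delay = 240000 / 200000000 = 1.2 ms.
Transmission budget = 6.15 − 1.2 = 4.95 ms.
R ≥ L / t_tx = 76000 bits / 0.00495 s = 15.35 Mbps.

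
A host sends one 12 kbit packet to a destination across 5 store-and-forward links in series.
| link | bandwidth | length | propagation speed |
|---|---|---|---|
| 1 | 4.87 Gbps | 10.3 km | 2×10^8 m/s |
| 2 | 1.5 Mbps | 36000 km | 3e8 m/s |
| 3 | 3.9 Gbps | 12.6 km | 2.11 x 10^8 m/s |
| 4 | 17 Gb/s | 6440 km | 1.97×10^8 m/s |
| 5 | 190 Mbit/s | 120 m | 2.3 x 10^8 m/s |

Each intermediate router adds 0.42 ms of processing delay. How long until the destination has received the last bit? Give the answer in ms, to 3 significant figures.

L = 12000 bits.
Transmission delays (L/R per hop): 0.00246407, 8, 0.00307692, 0.000705882, 0.0631579 ms; sum = 8.0694 ms.
Propagation delays (d/s per hop): 0.0515, 120, 0.0597156, 32.6904, 0.000521739 ms; sum = 152.802 ms.
Processing at 4 router(s): 4 × 0.42 ms = 1.68 ms.
End-to-end = 163 ms.

163 ms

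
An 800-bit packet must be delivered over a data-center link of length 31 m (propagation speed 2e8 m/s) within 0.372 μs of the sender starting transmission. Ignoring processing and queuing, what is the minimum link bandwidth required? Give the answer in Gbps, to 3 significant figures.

3.69 Gbps

Propagation delay = 31 / 200000000 = 0.155 μs.
Transmission budget = 0.372 − 0.155 = 0.217 μs.
R ≥ L / t_tx = 800 bits / 2.17e-07 s = 3.69 Gbps.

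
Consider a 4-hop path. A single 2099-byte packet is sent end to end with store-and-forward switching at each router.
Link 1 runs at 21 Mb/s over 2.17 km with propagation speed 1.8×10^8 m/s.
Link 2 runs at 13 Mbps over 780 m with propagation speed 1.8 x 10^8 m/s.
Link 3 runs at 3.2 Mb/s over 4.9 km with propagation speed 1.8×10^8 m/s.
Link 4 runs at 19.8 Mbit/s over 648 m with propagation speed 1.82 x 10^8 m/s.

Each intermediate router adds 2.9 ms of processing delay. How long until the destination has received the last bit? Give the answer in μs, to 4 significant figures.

L = 2099 × 8 = 16792 bits.
Transmission delays (L/R per hop): 799.619, 1291.69, 5247.5, 848.081 μs; sum = 8186.89 μs.
Propagation delays (d/s per hop): 12.0556, 4.33333, 27.2222, 3.56044 μs; sum = 47.1716 μs.
Processing at 3 router(s): 3 × 2.9 ms = 8700 μs.
End-to-end = 16930 μs.

16930 μs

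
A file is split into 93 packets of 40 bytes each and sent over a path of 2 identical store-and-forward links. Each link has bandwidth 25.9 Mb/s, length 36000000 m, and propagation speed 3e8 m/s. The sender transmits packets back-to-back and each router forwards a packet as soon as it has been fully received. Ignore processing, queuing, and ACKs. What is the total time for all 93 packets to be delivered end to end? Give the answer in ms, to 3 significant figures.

Per-hop transmission t_tx = L/R = 320/25900000 = 0.0123552 ms.
Per-hop propagation t_prop = 36000000/300000000 = 120 ms.
Pipeline fill: first packet needs 2·t_tx to clear all hops; remaining 92 packets each add one t_tx.
Total = (2+93-1)·t_tx + 2·t_prop = 94·0.0123552 + 2·120 = 241 ms.

241 ms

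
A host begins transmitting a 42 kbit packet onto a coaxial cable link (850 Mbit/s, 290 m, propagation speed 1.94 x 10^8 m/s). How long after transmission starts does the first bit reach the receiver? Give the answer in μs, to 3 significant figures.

First bit experiences only propagation delay: d/s = 290/194000000 = 1.49 μs.

1.49 μs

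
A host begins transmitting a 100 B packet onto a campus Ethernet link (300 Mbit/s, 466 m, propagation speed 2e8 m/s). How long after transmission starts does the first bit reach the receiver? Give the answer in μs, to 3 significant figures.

2.33 μs

First bit experiences only propagation delay: d/s = 466/200000000 = 2.33 μs.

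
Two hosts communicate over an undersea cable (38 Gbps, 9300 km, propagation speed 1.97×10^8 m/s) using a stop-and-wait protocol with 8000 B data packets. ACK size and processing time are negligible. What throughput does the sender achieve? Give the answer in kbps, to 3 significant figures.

678 kbps

t_tx = L/R = 64000/38000000000 = 1.68421e-06 s.
t_prop = 9300000/197000000 = 0.0472081 s; RTT = 0.0944162 s.
Cycle = t_tx + RTT = 0.0944179 s.
Throughput = L / cycle = 64000 / 0.0944179 = 678 kbps.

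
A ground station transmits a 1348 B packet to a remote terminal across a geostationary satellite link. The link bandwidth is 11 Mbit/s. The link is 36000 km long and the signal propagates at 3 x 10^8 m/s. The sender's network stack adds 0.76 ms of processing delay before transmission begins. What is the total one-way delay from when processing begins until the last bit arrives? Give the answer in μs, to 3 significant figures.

L = 1348 × 8 = 10784 bits.
Transmission delay = L/R = 10784 / 11000000 = 980.364 μs.
Propagation delay = d/s = 36000000 m / 300000000 m/s = 120000 μs.
Plus processing delay 0.76 ms = 760 μs.
Total = 122000 μs.

122000 μs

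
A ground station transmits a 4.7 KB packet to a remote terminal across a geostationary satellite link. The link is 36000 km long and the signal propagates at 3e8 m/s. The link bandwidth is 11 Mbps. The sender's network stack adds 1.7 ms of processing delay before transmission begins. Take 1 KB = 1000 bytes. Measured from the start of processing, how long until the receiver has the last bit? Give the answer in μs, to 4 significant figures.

L = 37600 bits.
Transmission delay = L/R = 37600 / 11000000 = 3418.18 μs.
Propagation delay = d/s = 36000000 m / 300000000 m/s = 120000 μs.
Plus processing delay 1.7 ms = 1700 μs.
Total = 125100 μs.

125100 μs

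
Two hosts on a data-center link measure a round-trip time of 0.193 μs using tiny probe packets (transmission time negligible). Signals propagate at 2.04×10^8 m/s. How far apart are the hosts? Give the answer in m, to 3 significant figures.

One-way propagation = RTT/2 = 0.0965 μs.
d = s × t = 204000000 × 9.65e-08 = 19.7 m.

19.7 m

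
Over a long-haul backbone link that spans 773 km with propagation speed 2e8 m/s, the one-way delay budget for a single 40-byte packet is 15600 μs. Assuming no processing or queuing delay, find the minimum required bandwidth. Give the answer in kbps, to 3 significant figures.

L = 320 bits.
Propagation delay = 773000 / 200000000 = 3865 μs.
Transmission budget = 15600 − 3865 = 11735 μs.
R ≥ L / t_tx = 320 bits / 0.011735 s = 27.3 kbps.

27.3 kbps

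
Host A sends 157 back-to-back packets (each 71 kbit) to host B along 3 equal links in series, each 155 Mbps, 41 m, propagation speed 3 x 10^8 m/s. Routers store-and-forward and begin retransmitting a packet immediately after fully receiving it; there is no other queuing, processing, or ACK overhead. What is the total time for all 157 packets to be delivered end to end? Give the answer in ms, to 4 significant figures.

72.83 ms

Per-hop transmission t_tx = L/R = 71000/155000000 = 0.458065 ms.
Per-hop propagation t_prop = 41/300000000 = 0.000136667 ms.
Pipeline fill: first packet needs 3·t_tx to clear all hops; remaining 156 packets each add one t_tx.
Total = (3+157-1)·t_tx + 3·t_prop = 159·0.458065 + 3·0.000136667 = 72.83 ms.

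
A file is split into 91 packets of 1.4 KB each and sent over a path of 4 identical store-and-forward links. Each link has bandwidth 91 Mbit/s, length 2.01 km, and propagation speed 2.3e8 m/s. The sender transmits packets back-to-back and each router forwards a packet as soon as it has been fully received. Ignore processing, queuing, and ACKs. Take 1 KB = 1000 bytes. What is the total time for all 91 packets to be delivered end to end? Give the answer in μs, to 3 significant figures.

Per-hop transmission t_tx = L/R = 11200/91000000 = 123.077 μs.
Per-hop propagation t_prop = 2010/2.3e+08 = 8.73913 μs.
Pipeline fill: first packet needs 4·t_tx to clear all hops; remaining 90 packets each add one t_tx.
Total = (4+91-1)·t_tx + 4·t_prop = 94·123.077 + 4·8.73913 = 11600 μs.

11600 μs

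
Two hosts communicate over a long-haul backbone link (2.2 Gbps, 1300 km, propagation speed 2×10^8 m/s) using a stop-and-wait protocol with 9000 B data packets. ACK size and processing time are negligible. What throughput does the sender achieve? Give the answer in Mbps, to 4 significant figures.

5.525 Mbps

t_tx = L/R = 72000/2200000000 = 3.27273e-05 s.
t_prop = 1300000/200000000 = 0.0065 s; RTT = 0.013 s.
Cycle = t_tx + RTT = 0.0130327 s.
Throughput = L / cycle = 72000 / 0.0130327 = 5.525 Mbps.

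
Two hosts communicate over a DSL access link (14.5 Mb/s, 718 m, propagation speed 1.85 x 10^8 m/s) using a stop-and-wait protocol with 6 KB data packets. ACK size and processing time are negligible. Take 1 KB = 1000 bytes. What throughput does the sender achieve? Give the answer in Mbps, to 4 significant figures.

14.47 Mbps

t_tx = L/R = 48000/14500000 = 0.00331034 s.
t_prop = 718/185000000 = 3.88108e-06 s; RTT = 7.76216e-06 s.
Cycle = t_tx + RTT = 0.00331811 s.
Throughput = L / cycle = 48000 / 0.00331811 = 14.47 Mbps.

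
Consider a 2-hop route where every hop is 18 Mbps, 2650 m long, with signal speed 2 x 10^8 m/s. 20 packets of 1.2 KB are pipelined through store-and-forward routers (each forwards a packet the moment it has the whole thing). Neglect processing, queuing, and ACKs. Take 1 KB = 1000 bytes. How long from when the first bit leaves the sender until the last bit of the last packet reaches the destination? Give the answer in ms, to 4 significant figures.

11.23 ms

Per-hop transmission t_tx = L/R = 9600/18000000 = 0.533333 ms.
Per-hop propagation t_prop = 2650/200000000 = 0.01325 ms.
Pipeline fill: first packet needs 2·t_tx to clear all hops; remaining 19 packets each add one t_tx.
Total = (2+20-1)·t_tx + 2·t_prop = 21·0.533333 + 2·0.01325 = 11.23 ms.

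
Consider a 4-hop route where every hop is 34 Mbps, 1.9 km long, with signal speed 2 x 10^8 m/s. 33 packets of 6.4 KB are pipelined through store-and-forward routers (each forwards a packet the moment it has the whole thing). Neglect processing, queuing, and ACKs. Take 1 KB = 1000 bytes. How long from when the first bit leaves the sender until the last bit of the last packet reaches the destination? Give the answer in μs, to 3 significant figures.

54200 μs

Per-hop transmission t_tx = L/R = 51200/34000000 = 1505.88 μs.
Per-hop propagation t_prop = 1900/200000000 = 9.5 μs.
Pipeline fill: first packet needs 4·t_tx to clear all hops; remaining 32 packets each add one t_tx.
Total = (4+33-1)·t_tx + 4·t_prop = 36·1505.88 + 4·9.5 = 54200 μs.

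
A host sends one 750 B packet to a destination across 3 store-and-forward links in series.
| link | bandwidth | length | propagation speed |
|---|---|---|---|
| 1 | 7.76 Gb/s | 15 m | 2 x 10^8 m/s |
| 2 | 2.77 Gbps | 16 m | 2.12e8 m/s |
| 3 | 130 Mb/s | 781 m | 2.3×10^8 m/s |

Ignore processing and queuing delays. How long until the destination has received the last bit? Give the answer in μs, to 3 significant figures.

L = 750 × 8 = 6000 bits.
Transmission delays (L/R per hop): 0.773196, 2.16606, 46.1538 μs; sum = 49.0931 μs.
Propagation delays (d/s per hop): 0.075, 0.0754717, 3.39565 μs; sum = 3.54612 μs.
End-to-end = 52.6 μs.

52.6 μs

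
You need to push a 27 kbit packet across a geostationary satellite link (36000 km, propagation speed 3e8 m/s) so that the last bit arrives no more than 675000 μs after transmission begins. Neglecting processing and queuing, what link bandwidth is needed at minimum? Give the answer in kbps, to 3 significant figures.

Propagation delay = 36000000 / 300000000 = 120000 μs.
Transmission budget = 675000 − 120000 = 555000 μs.
R ≥ L / t_tx = 27000 bits / 0.555 s = 48.6 kbps.

48.6 kbps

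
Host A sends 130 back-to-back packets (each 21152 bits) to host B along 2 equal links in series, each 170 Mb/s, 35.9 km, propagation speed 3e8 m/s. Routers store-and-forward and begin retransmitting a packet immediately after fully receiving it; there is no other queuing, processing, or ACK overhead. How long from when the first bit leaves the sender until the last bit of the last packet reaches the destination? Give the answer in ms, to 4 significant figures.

Per-hop transmission t_tx = L/R = 21152/170000000 = 0.124424 ms.
Per-hop propagation t_prop = 35900/300000000 = 0.119667 ms.
Pipeline fill: first packet needs 2·t_tx to clear all hops; remaining 129 packets each add one t_tx.
Total = (2+130-1)·t_tx + 2·t_prop = 131·0.124424 + 2·0.119667 = 16.54 ms.

16.54 ms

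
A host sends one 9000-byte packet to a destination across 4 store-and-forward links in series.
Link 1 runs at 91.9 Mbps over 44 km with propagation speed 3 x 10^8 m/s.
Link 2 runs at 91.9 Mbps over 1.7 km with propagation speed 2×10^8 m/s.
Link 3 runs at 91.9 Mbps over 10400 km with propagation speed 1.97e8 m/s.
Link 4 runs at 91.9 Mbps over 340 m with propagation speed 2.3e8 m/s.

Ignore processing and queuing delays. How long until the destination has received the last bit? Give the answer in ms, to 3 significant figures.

56.1 ms

L = 9000 × 8 = 72000 bits.
Transmission delay per hop = L/R = 72000/91900000 = 0.78346 ms; 4 hops → 3.13384 ms.
Propagation delays (d/s per hop): 0.146667, 0.0085, 52.7919, 0.00147826 ms; sum = 52.9485 ms.
End-to-end = 56.1 ms.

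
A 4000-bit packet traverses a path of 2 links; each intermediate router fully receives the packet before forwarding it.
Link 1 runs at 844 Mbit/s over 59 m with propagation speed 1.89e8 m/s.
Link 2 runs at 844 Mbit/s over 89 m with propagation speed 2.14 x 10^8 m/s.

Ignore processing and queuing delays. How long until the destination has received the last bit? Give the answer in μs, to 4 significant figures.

Transmission delay per hop = L/R = 4000/844000000 = 4.73934 μs; 2 hops → 9.47867 μs.
Propagation delays (d/s per hop): 0.312169, 0.415888 μs; sum = 0.728057 μs.
End-to-end = 10.21 μs.

10.21 μs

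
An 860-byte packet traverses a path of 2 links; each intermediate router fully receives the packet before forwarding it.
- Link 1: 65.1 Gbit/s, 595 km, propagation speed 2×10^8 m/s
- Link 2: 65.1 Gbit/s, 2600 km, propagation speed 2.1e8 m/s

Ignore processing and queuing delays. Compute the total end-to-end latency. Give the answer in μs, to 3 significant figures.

15400 μs

L = 860 × 8 = 6880 bits.
Transmission delay per hop = L/R = 6880/6.51e+10 = 0.105684 μs; 2 hops → 0.211367 μs.
Propagation delays (d/s per hop): 2975, 12381 μs; sum = 15356 μs.
End-to-end = 15400 μs.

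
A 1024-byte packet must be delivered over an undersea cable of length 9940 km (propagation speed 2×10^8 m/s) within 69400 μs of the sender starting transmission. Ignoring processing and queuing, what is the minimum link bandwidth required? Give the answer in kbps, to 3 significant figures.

416 kbps

L = 8192 bits.
Propagation delay = 9940000 / 200000000 = 49700 μs.
Transmission budget = 69400 − 49700 = 19700 μs.
R ≥ L / t_tx = 8192 bits / 0.0197 s = 416 kbps.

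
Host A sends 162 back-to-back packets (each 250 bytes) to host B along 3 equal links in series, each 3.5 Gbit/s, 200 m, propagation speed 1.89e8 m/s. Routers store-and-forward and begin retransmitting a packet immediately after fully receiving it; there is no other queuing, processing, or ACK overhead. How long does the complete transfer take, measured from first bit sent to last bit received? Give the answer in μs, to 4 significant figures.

96.89 μs

Per-hop transmission t_tx = L/R = 2000/3500000000 = 0.571429 μs.
Per-hop propagation t_prop = 200/189000000 = 1.0582 μs.
Pipeline fill: first packet needs 3·t_tx to clear all hops; remaining 161 packets each add one t_tx.
Total = (3+162-1)·t_tx + 3·t_prop = 164·0.571429 + 3·1.0582 = 96.89 μs.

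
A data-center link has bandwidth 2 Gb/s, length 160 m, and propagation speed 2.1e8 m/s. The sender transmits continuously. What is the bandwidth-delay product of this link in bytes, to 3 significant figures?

Propagation delay = 160 / 210000000 = 7.61905e-07 s.
BDP = R × t_prop = 2000000000 × 7.61905e-07 = 1523.81 bits.
In bytes: 1523.81/8 = 190 bytes.

190 bytes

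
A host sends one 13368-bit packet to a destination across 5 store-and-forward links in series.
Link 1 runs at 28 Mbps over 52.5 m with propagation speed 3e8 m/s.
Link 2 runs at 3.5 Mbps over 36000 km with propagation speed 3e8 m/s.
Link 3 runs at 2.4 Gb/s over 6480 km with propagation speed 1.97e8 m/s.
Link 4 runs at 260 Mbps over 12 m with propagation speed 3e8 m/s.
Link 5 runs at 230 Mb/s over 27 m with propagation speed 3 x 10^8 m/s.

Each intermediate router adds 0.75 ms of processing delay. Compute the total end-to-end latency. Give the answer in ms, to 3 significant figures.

160 ms

Transmission delays (L/R per hop): 0.477429, 3.81943, 0.00557, 0.0514154, 0.0581217 ms; sum = 4.41196 ms.
Propagation delays (d/s per hop): 0.000175, 120, 32.8934, 4e-05, 9e-05 ms; sum = 152.894 ms.
Processing at 4 router(s): 4 × 0.75 ms = 3 ms.
End-to-end = 160 ms.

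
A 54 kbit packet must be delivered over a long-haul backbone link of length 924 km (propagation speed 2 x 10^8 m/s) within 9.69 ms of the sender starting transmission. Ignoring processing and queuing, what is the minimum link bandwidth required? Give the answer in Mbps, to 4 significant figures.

Propagation delay = 924000 / 200000000 = 4.62 ms.
Transmission budget = 9.69 − 4.62 = 5.07 ms.
R ≥ L / t_tx = 54000 bits / 0.00507 s = 10.65 Mbps.

10.65 Mbps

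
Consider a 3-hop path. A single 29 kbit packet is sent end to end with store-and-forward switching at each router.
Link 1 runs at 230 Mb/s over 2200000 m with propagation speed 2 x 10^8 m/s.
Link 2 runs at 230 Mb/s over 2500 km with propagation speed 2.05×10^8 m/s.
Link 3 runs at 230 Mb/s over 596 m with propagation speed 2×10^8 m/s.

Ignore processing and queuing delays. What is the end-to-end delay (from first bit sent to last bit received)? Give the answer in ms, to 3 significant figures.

23.6 ms

L = 29000 bits.
Transmission delay per hop = L/R = 29000/230000000 = 0.126087 ms; 3 hops → 0.378261 ms.
Propagation delays (d/s per hop): 11, 12.1951, 0.00298 ms; sum = 23.1981 ms.
End-to-end = 23.6 ms.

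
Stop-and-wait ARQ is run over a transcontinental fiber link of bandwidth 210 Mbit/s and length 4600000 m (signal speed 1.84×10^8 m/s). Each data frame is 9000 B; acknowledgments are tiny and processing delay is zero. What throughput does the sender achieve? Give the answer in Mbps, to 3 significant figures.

1.43 Mbps

t_tx = L/R = 72000/210000000 = 0.000342857 s.
t_prop = 4600000/184000000 = 0.025 s; RTT = 0.05 s.
Cycle = t_tx + RTT = 0.0503429 s.
Throughput = L / cycle = 72000 / 0.0503429 = 1.43 Mbps.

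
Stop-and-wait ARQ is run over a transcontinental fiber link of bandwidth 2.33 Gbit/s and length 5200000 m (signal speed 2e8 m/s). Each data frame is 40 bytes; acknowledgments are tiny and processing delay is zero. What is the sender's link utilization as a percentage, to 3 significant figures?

t_tx = L/R = 320/2330000000 = 1.37339e-07 s.
t_prop = 5200000/200000000 = 0.026 s; RTT = 0.052 s.
Cycle = t_tx + RTT = 0.0520001 s.
Utilization = t_tx / cycle = 1.37339e-07/0.0520001 = 0.000264 %.

0.000264 %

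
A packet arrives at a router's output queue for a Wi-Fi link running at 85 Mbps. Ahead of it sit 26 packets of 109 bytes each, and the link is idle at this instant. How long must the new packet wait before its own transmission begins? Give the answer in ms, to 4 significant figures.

0.2667 ms

Each queued packet: L/R = 872/85000000 = 0.0102588 ms.
26 queued → 0.266729 ms.
Queuing delay = 0.2667 ms.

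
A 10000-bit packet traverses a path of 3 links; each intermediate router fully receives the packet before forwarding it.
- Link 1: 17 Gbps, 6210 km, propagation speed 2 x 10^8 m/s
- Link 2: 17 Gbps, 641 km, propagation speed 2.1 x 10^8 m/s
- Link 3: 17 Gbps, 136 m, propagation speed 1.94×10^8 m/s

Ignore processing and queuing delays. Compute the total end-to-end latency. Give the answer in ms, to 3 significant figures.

Transmission delay per hop = L/R = 10000/17000000000 = 0.000588235 ms; 3 hops → 0.00176471 ms.
Propagation delays (d/s per hop): 31.05, 3.05238, 0.000701031 ms; sum = 34.1031 ms.
End-to-end = 34.1 ms.

34.1 ms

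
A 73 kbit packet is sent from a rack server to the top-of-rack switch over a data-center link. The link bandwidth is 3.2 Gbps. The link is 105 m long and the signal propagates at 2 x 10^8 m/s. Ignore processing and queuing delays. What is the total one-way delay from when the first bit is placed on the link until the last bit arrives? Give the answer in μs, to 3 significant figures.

L = 73000 bits.
Transmission delay = L/R = 73000 / 3200000000 = 22.8125 μs.
Propagation delay = d/s = 105 m / 200000000 m/s = 0.525 μs.
Total = 23.3 μs.

23.3 μs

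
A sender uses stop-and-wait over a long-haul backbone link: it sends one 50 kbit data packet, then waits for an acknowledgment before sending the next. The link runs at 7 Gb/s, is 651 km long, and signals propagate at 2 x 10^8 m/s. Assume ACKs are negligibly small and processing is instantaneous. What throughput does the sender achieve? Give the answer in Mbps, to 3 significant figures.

t_tx = L/R = 50000/7000000000 = 7.14286e-06 s.
t_prop = 651000/200000000 = 0.003255 s; RTT = 0.00651 s.
Cycle = t_tx + RTT = 0.00651714 s.
Throughput = L / cycle = 50000 / 0.00651714 = 7.67 Mbps.

7.67 Mbps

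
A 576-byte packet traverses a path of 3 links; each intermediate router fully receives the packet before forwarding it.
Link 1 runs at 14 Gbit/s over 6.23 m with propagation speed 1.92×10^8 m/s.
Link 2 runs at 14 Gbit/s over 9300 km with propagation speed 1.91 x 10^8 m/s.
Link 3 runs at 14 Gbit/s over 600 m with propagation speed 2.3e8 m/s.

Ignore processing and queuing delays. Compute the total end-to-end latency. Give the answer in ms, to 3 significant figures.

L = 576 × 8 = 4608 bits.
Transmission delay per hop = L/R = 4608/14000000000 = 0.000329143 ms; 3 hops → 0.000987429 ms.
Propagation delays (d/s per hop): 3.24479e-05, 48.6911, 0.0026087 ms; sum = 48.6937 ms.
End-to-end = 48.7 ms.

48.7 ms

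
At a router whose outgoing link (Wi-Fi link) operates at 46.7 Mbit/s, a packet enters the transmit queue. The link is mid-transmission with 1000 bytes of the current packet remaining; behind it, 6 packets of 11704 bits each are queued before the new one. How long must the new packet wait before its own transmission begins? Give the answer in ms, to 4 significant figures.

Each queued packet: L/R = 11704/46700000 = 0.250621 ms.
6 queued → 1.50373 ms.
Plus remaining 8000 bits of current packet: 0.171306 ms.
Queuing delay = 1.675 ms.

1.675 ms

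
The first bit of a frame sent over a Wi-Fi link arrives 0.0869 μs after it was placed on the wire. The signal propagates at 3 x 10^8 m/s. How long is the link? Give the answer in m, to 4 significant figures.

d = s × t_prop = 300000000 × 8.69e-08 = 26.07 m.

26.07 m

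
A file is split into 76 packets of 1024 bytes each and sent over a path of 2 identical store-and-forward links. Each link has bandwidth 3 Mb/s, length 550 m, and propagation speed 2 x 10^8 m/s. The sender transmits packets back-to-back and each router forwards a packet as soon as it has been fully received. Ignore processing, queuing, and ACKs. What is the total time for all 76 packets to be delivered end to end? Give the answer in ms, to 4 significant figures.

210.3 ms

Per-hop transmission t_tx = L/R = 8192/3000000 = 2.73067 ms.
Per-hop propagation t_prop = 550/200000000 = 0.00275 ms.
Pipeline fill: first packet needs 2·t_tx to clear all hops; remaining 75 packets each add one t_tx.
Total = (2+76-1)·t_tx + 2·t_prop = 77·2.73067 + 2·0.00275 = 210.3 ms.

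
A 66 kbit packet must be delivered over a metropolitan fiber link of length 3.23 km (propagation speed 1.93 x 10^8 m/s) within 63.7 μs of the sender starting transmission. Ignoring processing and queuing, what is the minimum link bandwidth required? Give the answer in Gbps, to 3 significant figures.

Propagation delay = 3230 / 193000000 = 16.7358 μs.
Transmission budget = 63.7 − 16.7358 = 46.9642 μs.
R ≥ L / t_tx = 66000 bits / 4.69642e-05 s = 1.41 Gbps.

1.41 Gbps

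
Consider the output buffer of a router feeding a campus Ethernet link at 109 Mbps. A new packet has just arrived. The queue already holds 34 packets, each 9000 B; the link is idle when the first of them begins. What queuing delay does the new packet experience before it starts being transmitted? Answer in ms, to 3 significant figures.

Each queued packet: L/R = 72000/109000000 = 0.66055 ms.
34 queued → 22.4587 ms.
Queuing delay = 22.5 ms.

22.5 ms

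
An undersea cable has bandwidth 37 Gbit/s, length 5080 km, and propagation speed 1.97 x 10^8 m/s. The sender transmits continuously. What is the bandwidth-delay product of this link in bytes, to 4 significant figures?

Propagation delay = 5080000 / 197000000 = 0.0257868 s.
BDP = R × t_prop = 37000000000 × 0.0257868 = 954112000 bits.
In bytes: 954112000/8 = 119300000 bytes.

119300000 bytes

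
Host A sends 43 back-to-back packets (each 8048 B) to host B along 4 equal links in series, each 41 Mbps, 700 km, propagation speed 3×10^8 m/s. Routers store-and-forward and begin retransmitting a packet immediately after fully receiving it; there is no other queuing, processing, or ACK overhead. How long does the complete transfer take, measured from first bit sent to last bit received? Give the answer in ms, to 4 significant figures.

Per-hop transmission t_tx = L/R = 64384/41000000 = 1.57034 ms.
Per-hop propagation t_prop = 700000/300000000 = 2.33333 ms.
Pipeline fill: first packet needs 4·t_tx to clear all hops; remaining 42 packets each add one t_tx.
Total = (4+43-1)·t_tx + 4·t_prop = 46·1.57034 + 4·2.33333 = 81.57 ms.

81.57 ms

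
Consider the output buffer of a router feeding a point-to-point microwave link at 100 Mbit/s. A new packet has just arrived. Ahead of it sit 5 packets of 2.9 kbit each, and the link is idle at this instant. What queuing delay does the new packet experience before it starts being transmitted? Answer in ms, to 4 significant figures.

Each queued packet: L/R = 2900/100000000 = 0.029 ms.
5 queued → 0.145 ms.
Queuing delay = 0.1450 ms.

0.1450 ms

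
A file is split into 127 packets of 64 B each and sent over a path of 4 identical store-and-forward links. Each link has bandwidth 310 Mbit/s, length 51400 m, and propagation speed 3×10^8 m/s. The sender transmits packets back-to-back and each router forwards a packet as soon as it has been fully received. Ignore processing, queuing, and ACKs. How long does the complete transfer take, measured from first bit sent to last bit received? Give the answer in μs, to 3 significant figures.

900 μs

Per-hop transmission t_tx = L/R = 512/310000000 = 1.65161 μs.
Per-hop propagation t_prop = 51400/300000000 = 171.333 μs.
Pipeline fill: first packet needs 4·t_tx to clear all hops; remaining 126 packets each add one t_tx.
Total = (4+127-1)·t_tx + 4·t_prop = 130·1.65161 + 4·171.333 = 900 μs.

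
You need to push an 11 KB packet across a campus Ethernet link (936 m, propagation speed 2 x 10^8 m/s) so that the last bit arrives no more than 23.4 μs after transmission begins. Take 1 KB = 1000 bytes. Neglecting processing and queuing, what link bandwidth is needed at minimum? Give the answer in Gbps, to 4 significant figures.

L = 88000 bits.
Propagation delay = 936 / 200000000 = 4.68 μs.
Transmission budget = 23.4 − 4.68 = 18.72 μs.
R ≥ L / t_tx = 88000 bits / 1.872e-05 s = 4.701 Gbps.

4.701 Gbps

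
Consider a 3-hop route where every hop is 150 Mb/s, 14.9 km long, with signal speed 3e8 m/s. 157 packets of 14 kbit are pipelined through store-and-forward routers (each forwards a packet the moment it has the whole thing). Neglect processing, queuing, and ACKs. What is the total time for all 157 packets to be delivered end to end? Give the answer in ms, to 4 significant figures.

Per-hop transmission t_tx = L/R = 14000/150000000 = 0.0933333 ms.
Per-hop propagation t_prop = 14900/300000000 = 0.0496667 ms.
Pipeline fill: first packet needs 3·t_tx to clear all hops; remaining 156 packets each add one t_tx.
Total = (3+157-1)·t_tx + 3·t_prop = 159·0.0933333 + 3·0.0496667 = 14.99 ms.

14.99 ms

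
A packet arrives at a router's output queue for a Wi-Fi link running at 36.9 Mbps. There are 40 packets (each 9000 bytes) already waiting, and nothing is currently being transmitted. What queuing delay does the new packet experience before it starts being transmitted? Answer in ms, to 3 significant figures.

78.0 ms

Each queued packet: L/R = 72000/36900000 = 1.95122 ms.
40 queued → 78.0488 ms.
Queuing delay = 78.0 ms.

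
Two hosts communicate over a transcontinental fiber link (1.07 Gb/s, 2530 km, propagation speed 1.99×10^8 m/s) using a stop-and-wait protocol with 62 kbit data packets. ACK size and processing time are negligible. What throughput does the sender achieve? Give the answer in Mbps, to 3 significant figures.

2.43 Mbps

t_tx = L/R = 62000/1.07e+09 = 5.79439e-05 s.
t_prop = 2530000/199000000 = 0.0127136 s; RTT = 0.0254271 s.
Cycle = t_tx + RTT = 0.0254851 s.
Throughput = L / cycle = 62000 / 0.0254851 = 2.43 Mbps.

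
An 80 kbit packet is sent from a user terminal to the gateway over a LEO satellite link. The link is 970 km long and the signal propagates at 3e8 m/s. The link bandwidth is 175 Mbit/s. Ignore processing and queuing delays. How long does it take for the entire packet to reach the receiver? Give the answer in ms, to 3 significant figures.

L = 80000 bits.
Transmission delay = L/R = 80000 / 175000000 = 0.457143 ms.
Propagation delay = d/s = 970000 m / 300000000 m/s = 3.23333 ms.
Total = 3.69 ms.

3.69 ms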